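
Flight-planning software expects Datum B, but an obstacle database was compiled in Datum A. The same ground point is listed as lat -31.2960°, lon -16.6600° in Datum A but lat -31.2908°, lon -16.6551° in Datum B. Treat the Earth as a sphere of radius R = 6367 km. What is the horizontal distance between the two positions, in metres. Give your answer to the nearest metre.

Δφ = -31.2908° − -31.2960° = +0.0052°; Δλ = -16.6551° − -16.6600° = +0.0049°.
1° along a meridian = πR/180 = 111125 m.
ΔN = Δφ × 111125 = 577.9 m; ΔE = Δλ × 111125 × cos(-31.2960°) = +0.0049 × 111125 × 0.854495 = 465.3 m.
Distance = √(ΔE² + ΔN²) = √(465.3² + 577.9²) = 741.9 m.

742 m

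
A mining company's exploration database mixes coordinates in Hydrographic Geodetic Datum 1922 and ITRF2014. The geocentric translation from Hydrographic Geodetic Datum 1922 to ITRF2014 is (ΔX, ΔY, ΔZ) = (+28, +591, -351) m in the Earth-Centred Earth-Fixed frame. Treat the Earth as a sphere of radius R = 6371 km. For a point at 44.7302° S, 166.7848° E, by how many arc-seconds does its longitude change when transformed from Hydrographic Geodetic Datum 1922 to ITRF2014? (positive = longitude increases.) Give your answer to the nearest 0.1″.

Δλ = -26.5″

sin φ = -0.703769, cos φ = 0.710429, sin λ = 0.228609, cos λ = -0.973518.
East component: ΔE = −sin λ·ΔX + cos λ·ΔY = −(0.228609)(28) + (-0.973518)(591) = -581.75 m.
1° of latitude spans πR/180 = 111195 m; at latitude φ, 1° of longitude spans that × cos φ = 78996.1 m, so Δλ = -581.75 / 78996.1 × 3600 = -26.511″.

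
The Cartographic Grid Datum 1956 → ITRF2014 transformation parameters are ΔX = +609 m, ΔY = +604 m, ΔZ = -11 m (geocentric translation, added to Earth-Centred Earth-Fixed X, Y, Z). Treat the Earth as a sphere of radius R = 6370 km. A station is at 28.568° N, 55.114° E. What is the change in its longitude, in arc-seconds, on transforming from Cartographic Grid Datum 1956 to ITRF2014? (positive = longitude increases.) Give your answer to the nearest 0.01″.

Δλ = -5.68″

sin φ = 0.478201, cos φ = 0.878250, sin λ = 0.820292, cos λ = 0.571945.
East component: ΔE = −sin λ·ΔX + cos λ·ΔY = −(0.820292)(609) + (0.571945)(604) = -154.10 m.
1° of latitude spans πR/180 = 111177 m; at latitude φ, 1° of longitude spans that × cos φ = 97641.6 m, so Δλ = -154.10 / 97641.6 × 3600 = -5.682″.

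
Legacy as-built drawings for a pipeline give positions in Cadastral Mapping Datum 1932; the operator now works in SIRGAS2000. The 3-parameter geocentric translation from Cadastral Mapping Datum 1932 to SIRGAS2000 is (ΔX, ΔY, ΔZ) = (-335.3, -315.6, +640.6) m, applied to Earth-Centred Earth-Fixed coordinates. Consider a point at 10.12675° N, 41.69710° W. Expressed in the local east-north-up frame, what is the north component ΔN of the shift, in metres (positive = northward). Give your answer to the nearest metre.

The local north axis is (−sin φ cos λ, −sin φ sin λ, cos φ), giving ΔN = 44.020 − 36.912 + 630.620 = 637.73 m.

ΔN = 638 m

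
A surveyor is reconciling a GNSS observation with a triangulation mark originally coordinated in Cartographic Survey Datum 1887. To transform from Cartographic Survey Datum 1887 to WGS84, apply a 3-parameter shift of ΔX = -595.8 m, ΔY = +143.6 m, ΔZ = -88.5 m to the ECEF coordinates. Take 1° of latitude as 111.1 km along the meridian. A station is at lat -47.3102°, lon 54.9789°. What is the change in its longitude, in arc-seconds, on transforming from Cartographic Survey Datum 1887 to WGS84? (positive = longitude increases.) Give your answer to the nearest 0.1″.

Δλ = 27.3″

sin φ = -0.735035, cos φ = 0.678029, sin λ = 0.818941, cos λ = 0.573878.
East component: ΔE = −sin λ·ΔX + cos λ·ΔY = −(0.818941)(-595.8) + (0.573878)(143.6) = 570.33 m.
1° of latitude spans 111100 m; at latitude φ, 1° of longitude spans that × cos φ = 75329.0 m, so Δλ = 570.33 / 75329.0 × 3600 = 27.256″.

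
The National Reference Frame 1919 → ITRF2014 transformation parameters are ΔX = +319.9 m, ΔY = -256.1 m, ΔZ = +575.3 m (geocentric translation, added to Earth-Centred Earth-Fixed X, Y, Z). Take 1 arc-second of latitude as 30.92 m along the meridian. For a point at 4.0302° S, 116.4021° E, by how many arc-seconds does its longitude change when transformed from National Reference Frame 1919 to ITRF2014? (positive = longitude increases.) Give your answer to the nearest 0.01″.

Δλ = -5.60″

sin φ = -0.070282, cos φ = 0.997527, sin λ = 0.895695, cos λ = -0.444668.
East component: ΔE = −sin λ·ΔX + cos λ·ΔY = −(0.895695)(319.9) + (-0.444668)(-256.1) = -172.65 m.
1° of latitude spans 3600 × 30.92 = 111312 m; at latitude φ, 1° of longitude spans that × cos φ = 111036.7 m, so Δλ = -172.65 / 111036.7 × 3600 = -5.598″.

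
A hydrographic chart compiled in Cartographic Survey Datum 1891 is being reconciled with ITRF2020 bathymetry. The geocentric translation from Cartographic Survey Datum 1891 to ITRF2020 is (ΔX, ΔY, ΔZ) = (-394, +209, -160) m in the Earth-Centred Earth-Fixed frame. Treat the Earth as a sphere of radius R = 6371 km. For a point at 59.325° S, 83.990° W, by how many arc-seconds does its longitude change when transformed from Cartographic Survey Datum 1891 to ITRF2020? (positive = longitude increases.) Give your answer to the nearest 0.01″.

sin φ = -0.860075, cos φ = 0.510168, sin λ = -0.994504, cos λ = 0.104702.
East component: ΔE = −sin λ·ΔX + cos λ·ΔY = −(-0.994504)(-394) + (0.104702)(209) = -369.95 m.
1° of latitude spans πR/180 = 111195 m; at latitude φ, 1° of longitude spans that × cos φ = 56728.1 m, so Δλ = -369.95 / 56728.1 × 3600 = -23.477″.

Δλ = -23.48″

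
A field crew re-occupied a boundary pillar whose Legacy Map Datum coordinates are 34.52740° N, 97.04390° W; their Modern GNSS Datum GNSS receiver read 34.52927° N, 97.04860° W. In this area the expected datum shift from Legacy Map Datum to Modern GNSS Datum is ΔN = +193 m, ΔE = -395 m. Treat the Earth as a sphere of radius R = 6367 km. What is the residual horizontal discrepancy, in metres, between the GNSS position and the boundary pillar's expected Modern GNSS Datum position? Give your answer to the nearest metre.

Observed coordinate differences: Δφ = +0.00187°, Δλ = -0.00470°.
Converting to metres (1° lat = 111125 m, cos φ = 0.823855): observed ΔN = 207.8 m, observed ΔE = -430.3 m.
Subtracting the expected shift leaves a residual of 207.8 − (193) = 14.8 m north and -430.3 − (-395) = -35.3 m east.
Residual distance = √(14.8² + (-35.3)²) = 38.3 m.

38 m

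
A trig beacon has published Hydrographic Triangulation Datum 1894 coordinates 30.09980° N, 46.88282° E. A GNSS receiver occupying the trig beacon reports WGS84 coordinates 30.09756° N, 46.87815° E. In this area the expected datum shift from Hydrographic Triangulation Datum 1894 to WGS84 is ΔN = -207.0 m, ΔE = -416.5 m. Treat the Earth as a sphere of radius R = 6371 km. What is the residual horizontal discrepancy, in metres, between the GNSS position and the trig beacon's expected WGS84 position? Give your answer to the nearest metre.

Observed coordinate differences: Δφ = -0.00224°, Δλ = -0.00467°.
Converting to metres (1° lat = 111195 m, cos φ = 0.865153): observed ΔN = -249.1 m, observed ΔE = -449.3 m.
Subtracting the expected shift leaves a residual of -249.1 − (-207.0) = -42.1 m north and -449.3 − (-416.5) = -32.8 m east.
Residual distance = √((-42.1)² + (-32.8)²) = 53.3 m.

53 m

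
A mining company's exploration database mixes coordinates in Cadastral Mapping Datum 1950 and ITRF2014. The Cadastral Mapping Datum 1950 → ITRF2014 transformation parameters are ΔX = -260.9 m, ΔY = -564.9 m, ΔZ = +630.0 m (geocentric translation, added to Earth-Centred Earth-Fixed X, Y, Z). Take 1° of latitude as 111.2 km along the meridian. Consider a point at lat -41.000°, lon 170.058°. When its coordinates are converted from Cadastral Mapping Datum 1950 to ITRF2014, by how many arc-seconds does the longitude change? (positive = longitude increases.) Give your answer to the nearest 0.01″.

sin φ = -0.656059, cos φ = 0.754710, sin λ = 0.172651, cos λ = -0.984983.
East component: ΔE = −sin λ·ΔX + cos λ·ΔY = −(0.172651)(-260.9) + (-0.984983)(-564.9) = 601.46 m.
1° of latitude spans 111200 m; at latitude φ, 1° of longitude spans that × cos φ = 83923.7 m, so Δλ = 601.46 / 83923.7 × 3600 = 25.800″.

Δλ = 25.80″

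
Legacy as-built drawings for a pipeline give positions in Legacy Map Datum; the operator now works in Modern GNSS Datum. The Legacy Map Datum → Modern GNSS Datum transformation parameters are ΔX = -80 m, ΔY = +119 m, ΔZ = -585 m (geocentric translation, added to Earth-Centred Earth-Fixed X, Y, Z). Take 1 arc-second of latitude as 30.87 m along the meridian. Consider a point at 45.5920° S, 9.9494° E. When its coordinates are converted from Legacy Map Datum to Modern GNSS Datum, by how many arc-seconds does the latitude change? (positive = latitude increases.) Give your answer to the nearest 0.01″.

sin φ = -0.714375, cos φ = 0.699763, sin λ = 0.172778, cos λ = 0.984961.
North component: ΔN = −sin φ cos λ·ΔX − sin φ sin λ·ΔY + cos φ·ΔZ = −(-0.714375)(0.984961)(-80) − (-0.714375)(0.172778)(119) + (0.699763)(-585) = -450.96 m.
1° of latitude spans 3600 × 30.87 = 111132 m, so Δφ = -450.96 / 111132 × 3600 = -14.608″.

Δφ = -14.61″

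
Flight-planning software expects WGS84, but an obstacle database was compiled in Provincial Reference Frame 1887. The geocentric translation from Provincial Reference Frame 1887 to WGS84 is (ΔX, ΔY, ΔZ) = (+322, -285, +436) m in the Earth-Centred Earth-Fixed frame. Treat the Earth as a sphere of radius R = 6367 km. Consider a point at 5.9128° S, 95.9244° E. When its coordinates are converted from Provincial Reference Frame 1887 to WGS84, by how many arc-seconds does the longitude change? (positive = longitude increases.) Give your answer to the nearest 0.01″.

sin φ = -0.103015, cos φ = 0.994680, sin λ = 0.994659, cos λ = -0.103216.
East component: ΔE = −sin λ·ΔX + cos λ·ΔY = −(0.994659)(322) + (-0.103216)(-285) = -290.86 m.
1° of latitude spans πR/180 = 111125 m; at latitude φ, 1° of longitude spans that × cos φ = 110533.9 m, so Δλ = -290.86 / 110533.9 × 3600 = -9.473″.

Δλ = -9.47″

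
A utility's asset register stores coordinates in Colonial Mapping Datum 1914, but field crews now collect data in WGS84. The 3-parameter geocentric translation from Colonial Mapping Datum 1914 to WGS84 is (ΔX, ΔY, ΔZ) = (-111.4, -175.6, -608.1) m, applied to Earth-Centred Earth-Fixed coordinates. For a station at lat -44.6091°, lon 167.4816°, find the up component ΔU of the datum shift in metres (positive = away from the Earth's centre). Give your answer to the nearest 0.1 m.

At φ = -44.6091°, λ = 167.4816°: sin φ = -0.702266, cos φ = 0.711915, sin λ = 0.216753, cos λ = -0.976226.
ΔU = cos φ cos λ·ΔX + cos φ sin λ·ΔY + sin φ·ΔZ = (0.711915)(-0.976226)(-111.4) + (0.711915)(0.216753)(-175.6) + (-0.702266)(-608.1) = 477.37 m.

ΔU = 477.4 m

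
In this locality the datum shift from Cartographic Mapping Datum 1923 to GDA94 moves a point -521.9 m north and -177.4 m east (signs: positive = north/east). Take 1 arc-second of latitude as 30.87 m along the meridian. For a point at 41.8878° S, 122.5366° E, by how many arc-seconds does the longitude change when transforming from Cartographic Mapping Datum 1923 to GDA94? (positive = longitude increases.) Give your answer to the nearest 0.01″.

Δλ = -7.72″

At latitude -41.8878°, cos φ = 0.744454.
1″ of longitude at this latitude = 30.87 × cos φ = 22.9813 m, so Δλ = -177.4 / 22.9813 = -7.719″.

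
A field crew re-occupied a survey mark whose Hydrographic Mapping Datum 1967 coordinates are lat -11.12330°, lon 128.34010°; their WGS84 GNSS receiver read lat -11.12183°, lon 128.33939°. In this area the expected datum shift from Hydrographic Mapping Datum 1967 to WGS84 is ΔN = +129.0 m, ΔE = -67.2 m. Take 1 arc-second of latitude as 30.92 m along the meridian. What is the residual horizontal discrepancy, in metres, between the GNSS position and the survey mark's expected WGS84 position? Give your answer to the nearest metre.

36 m

Observed coordinate differences: Δφ = +0.00147°, Δλ = -0.00071°.
Converting to metres (1° lat = 111312 m, cos φ = 0.981214): observed ΔN = 163.6 m, observed ΔE = -77.5 m.
Subtracting the expected shift leaves a residual of 163.6 − (129.0) = 34.6 m north and -77.5 − (-67.2) = -10.3 m east.
Residual distance = √(34.6² + (-10.3)²) = 36.1 m.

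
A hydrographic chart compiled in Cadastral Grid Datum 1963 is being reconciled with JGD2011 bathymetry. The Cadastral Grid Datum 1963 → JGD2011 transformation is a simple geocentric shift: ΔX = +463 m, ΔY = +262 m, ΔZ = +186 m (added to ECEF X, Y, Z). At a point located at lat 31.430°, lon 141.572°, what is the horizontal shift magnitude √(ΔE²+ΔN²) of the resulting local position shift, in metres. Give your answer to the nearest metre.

559 m

The local east axis at (φ, λ) is (−sin λ, cos λ, 0), so ΔE = −sin(141.572°)·463 + cos(141.572°)·262 = -493.02 m.
The local north axis is (−sin φ cos λ, −sin φ sin λ, cos φ), giving ΔN = 189.137 − 84.915 + 158.710 = 262.93 m.
Horizontal magnitude = √(ΔE² + ΔN²) = √((-493.02)² + 262.93²) = 558.75 m.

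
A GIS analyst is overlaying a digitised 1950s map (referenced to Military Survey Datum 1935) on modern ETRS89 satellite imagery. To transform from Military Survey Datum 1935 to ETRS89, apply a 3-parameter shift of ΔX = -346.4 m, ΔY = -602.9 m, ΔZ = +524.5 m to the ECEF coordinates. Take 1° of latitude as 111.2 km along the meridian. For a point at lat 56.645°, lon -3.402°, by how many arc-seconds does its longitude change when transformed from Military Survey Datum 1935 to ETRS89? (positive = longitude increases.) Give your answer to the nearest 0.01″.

sin φ = 0.835280, cos φ = 0.549825, sin λ = -0.059341, cos λ = 0.998238.
East component: ΔE = −sin λ·ΔX + cos λ·ΔY = −(-0.059341)(-346.4) + (0.998238)(-602.9) = -622.39 m.
1° of latitude spans 111200 m; at latitude φ, 1° of longitude spans that × cos φ = 61140.5 m, so Δλ = -622.39 / 61140.5 × 3600 = -36.647″.

Δλ = -36.65″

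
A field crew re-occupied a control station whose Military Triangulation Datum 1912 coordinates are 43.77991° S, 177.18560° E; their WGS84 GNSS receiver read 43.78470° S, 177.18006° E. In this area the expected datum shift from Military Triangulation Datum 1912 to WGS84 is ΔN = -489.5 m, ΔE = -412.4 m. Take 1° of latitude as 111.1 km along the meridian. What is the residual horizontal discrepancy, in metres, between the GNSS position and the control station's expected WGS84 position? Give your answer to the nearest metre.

53 m

Observed coordinate differences: Δφ = -0.00479°, Δλ = -0.00554°.
Converting to metres (1° lat = 111100 m, cos φ = 0.722003): observed ΔN = -532.2 m, observed ΔE = -444.4 m.
Subtracting the expected shift leaves a residual of -532.2 − (-489.5) = -42.7 m north and -444.4 − (-412.4) = -32.0 m east.
Residual distance = √((-42.7)² + (-32.0)²) = 53.3 m.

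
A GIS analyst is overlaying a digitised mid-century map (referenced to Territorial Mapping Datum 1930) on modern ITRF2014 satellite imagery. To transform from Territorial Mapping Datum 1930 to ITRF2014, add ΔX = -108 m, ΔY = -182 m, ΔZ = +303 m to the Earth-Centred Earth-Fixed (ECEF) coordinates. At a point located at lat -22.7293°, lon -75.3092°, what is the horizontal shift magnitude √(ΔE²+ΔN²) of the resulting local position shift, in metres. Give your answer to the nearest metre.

369 m

At φ = -22.7293°, λ = -75.3092°: sin φ = -0.386378, cos φ = 0.922341, sin λ = -0.967308, cos λ = 0.253603.
ΔE = −sin λ·ΔX + cos λ·ΔY = −(-0.967308)·(-108) + (0.253603)·(-182) = -150.62 m.
ΔN = −sin φ cos λ·ΔX − sin φ sin λ·ΔY + cos φ·ΔZ = −(-0.386378)(0.253603)(-108) − (-0.386378)(-0.967308)(-182) + (0.922341)(303) = 336.91 m.
Horizontal magnitude = √(ΔE² + ΔN²) = √((-150.62)² + 336.91²) = 369.05 m.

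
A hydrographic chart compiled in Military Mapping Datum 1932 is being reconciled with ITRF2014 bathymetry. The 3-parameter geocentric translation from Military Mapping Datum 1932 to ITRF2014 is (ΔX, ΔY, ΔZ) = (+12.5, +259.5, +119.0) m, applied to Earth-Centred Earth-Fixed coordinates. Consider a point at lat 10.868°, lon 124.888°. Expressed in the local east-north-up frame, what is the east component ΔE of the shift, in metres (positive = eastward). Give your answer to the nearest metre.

ΔE = -159 m

The local east axis at (φ, λ) is (−sin λ, cos λ, 0), so ΔE = −sin(124.888°)·12.5 + cos(124.888°)·259.5 = -158.68 m.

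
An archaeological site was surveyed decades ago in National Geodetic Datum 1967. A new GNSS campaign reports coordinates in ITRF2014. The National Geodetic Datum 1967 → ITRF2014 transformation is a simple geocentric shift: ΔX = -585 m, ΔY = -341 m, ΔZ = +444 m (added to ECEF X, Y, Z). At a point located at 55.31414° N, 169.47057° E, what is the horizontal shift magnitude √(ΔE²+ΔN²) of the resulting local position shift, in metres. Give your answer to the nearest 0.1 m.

The local east axis at (φ, λ) is (−sin λ, cos λ, 0), so ΔE = −sin(169.47057°)·(-585) + cos(169.47057°)·(-341) = 442.16 m.
The local north axis is (−sin φ cos λ, −sin φ sin λ, cos φ), giving ΔN = -472.936 + 51.240 + 252.670 = -169.03 m.
Horizontal magnitude = √(ΔE² + ΔN²) = √(442.16² + (-169.03)²) = 473.37 m.

473.4 m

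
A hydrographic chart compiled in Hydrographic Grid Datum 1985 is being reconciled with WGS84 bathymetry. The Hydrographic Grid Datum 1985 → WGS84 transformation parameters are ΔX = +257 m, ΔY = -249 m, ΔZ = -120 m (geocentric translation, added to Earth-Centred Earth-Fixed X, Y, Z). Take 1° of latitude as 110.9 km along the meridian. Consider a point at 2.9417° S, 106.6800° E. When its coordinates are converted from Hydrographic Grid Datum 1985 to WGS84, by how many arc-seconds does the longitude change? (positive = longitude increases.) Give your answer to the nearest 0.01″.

sin φ = -0.051320, cos φ = 0.998682, sin λ = 0.957923, cos λ = -0.287026.
East component: ΔE = −sin λ·ΔX + cos λ·ΔY = −(0.957923)(257) + (-0.287026)(-249) = -174.72 m.
1° of latitude spans 110900 m; at latitude φ, 1° of longitude spans that × cos φ = 110753.9 m, so Δλ = -174.72 / 110753.9 × 3600 = -5.679″.

Δλ = -5.68″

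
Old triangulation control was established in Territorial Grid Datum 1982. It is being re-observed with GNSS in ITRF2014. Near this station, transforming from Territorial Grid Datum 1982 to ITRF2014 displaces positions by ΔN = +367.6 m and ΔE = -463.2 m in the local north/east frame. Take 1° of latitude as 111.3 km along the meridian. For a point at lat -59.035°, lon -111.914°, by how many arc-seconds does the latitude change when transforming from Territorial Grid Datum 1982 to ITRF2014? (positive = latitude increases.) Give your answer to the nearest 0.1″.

Δφ = 11.9″

1° of latitude = 111.3 km, so Δφ = 367.6 / 111300 = 0.0033028° = 11.890″.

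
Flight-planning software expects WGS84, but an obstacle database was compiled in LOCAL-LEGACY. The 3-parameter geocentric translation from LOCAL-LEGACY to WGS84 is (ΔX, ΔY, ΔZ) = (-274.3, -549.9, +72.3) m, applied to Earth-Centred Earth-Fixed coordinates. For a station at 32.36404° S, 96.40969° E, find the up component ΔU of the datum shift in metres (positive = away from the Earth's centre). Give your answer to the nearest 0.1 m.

The local up (radial) axis is (cos φ cos λ, cos φ sin λ, sin φ), giving ΔU = 25.865 − 461.577 − 38.702 = -474.41 m.

ΔU = -474.4 m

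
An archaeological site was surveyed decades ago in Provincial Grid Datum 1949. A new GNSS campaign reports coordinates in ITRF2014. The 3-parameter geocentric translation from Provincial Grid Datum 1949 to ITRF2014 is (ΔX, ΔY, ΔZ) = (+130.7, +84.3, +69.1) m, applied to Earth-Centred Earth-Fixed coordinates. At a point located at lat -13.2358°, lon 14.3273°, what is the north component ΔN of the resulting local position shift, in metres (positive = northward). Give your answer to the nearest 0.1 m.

At φ = -13.2358°, λ = 14.3273°: sin φ = -0.228959, cos φ = 0.973436, sin λ = 0.247461, cos λ = 0.968898.
ΔN = −sin φ cos λ·ΔX − sin φ sin λ·ΔY + cos φ·ΔZ = −(-0.228959)(0.968898)(130.7) − (-0.228959)(0.247461)(84.3) + (0.973436)(69.1) = 101.03 m.

ΔN = 101.0 m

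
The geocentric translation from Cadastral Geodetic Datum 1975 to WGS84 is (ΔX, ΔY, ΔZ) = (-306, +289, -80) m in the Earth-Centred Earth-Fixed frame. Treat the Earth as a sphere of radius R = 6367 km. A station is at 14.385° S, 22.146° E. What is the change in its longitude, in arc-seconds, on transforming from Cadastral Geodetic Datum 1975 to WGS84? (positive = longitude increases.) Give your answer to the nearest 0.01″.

sin φ = -0.248436, cos φ = 0.968648, sin λ = 0.376968, cos λ = 0.926226.
East component: ΔE = −sin λ·ΔX + cos λ·ΔY = −(0.376968)(-306) + (0.926226)(289) = 383.03 m.
1° of latitude spans πR/180 = 111125 m; at latitude φ, 1° of longitude spans that × cos φ = 107641.1 m, so Δλ = 383.03 / 107641.1 × 3600 = 12.810″.

Δλ = 12.81″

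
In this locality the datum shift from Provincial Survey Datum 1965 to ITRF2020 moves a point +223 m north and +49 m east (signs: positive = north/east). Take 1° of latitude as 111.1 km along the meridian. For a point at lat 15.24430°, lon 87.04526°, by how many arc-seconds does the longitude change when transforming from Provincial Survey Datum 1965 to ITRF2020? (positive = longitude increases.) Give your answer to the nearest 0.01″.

At latitude 15.24430°, cos φ = 0.964813.
1° of longitude at this latitude = 111.1 × cos φ = 107.19 km, so Δλ = 49.0 / 107190.8 = 0.0004571° = 1.646″.

Δλ = 1.65″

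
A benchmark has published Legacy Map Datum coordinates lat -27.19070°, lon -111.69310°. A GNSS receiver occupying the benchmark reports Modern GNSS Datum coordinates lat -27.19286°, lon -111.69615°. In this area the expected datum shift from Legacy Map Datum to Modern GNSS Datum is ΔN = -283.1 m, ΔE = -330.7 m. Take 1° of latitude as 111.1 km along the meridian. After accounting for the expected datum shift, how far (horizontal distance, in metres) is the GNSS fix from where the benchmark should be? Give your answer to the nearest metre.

52 m

Observed coordinate differences: Δφ = -0.00216°, Δλ = -0.00305°.
Converting to metres (1° lat = 111100 m, cos φ = 0.889491): observed ΔN = -240.0 m, observed ΔE = -301.4 m.
Subtracting the expected shift leaves a residual of -240.0 − (-283.1) = 43.1 m north and -301.4 − (-330.7) = 29.3 m east.
Residual distance = √(43.1² + 29.3²) = 52.1 m.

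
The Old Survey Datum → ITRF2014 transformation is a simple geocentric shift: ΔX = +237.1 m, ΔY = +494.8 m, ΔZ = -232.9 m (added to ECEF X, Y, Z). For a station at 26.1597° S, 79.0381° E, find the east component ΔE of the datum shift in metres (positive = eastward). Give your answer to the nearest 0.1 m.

ΔE = -138.7 m

At φ = -26.1597°, λ = 79.0381°: sin φ = -0.440875, cos φ = 0.897569, sin λ = 0.981754, cos λ = 0.190156.
ΔE = −sin λ·ΔX + cos λ·ΔY = −(0.981754)·(237.1) + (0.190156)·(494.8) = -138.68 m.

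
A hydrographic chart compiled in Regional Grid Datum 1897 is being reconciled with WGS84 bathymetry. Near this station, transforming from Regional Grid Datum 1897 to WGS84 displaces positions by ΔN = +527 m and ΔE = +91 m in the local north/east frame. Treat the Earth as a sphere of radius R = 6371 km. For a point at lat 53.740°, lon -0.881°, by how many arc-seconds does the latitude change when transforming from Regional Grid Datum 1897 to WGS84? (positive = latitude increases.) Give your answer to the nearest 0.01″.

Δφ = 17.06″

On a sphere of radius R, 1 rad of latitude = R, so Δφ = ΔN / R = 527.0 / 6371000 = 8.2719e-05 rad = 17.062″.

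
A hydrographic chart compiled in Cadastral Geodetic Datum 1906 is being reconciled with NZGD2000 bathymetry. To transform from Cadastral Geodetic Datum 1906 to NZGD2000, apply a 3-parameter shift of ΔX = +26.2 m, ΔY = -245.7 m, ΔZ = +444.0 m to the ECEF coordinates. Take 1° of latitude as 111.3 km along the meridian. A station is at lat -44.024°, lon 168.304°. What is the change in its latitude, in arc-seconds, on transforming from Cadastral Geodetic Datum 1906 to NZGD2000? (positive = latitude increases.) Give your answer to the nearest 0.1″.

sin φ = -0.694960, cos φ = 0.719049, sin λ = 0.202719, cos λ = -0.979237.
North component: ΔN = −sin φ cos λ·ΔX − sin φ sin λ·ΔY + cos φ·ΔZ = −(-0.694960)(-0.979237)(26.2) − (-0.694960)(0.202719)(-245.7) + (0.719049)(444.0) = 266.81 m.
1° of latitude spans 111300 m, so Δφ = 266.81 / 111300 × 3600 = 8.630″.

Δφ = 8.6″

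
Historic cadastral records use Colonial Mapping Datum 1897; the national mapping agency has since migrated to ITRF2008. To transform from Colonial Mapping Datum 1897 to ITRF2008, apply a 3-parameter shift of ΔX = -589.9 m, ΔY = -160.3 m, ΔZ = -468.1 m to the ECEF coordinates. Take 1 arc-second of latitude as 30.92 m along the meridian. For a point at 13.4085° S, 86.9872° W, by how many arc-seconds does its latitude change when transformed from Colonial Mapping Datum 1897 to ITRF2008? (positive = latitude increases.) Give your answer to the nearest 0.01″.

Δφ = -13.76″

sin φ = -0.231892, cos φ = 0.972741, sin λ = -0.998618, cos λ = 0.052559.
North component: ΔN = −sin φ cos λ·ΔX − sin φ sin λ·ΔY + cos φ·ΔZ = −(-0.231892)(0.052559)(-589.9) − (-0.231892)(-0.998618)(-160.3) + (0.972741)(-468.1) = -425.41 m.
1° of latitude spans 3600 × 30.92 = 111312 m, so Δφ = -425.41 / 111312 × 3600 = -13.758″.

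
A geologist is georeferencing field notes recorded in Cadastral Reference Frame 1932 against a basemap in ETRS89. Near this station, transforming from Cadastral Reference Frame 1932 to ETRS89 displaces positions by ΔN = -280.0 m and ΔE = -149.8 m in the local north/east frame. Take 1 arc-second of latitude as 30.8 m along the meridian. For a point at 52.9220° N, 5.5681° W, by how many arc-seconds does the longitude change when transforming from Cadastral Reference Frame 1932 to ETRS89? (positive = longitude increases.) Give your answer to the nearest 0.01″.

Δλ = -8.07″

At latitude 52.9220°, cos φ = 0.602902.
1″ of longitude at this latitude = 30.80 × cos φ = 18.5694 m, so Δλ = -149.8 / 18.5694 = -8.067″.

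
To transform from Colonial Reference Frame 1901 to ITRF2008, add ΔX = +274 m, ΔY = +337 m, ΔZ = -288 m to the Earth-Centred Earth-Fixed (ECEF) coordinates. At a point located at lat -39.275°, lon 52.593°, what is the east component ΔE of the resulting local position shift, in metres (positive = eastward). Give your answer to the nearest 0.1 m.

At φ = -39.275°, λ = 52.593°: sin φ = -0.633043, cos φ = 0.774117, sin λ = 0.794340, cos λ = 0.607473.
ΔE = −sin λ·ΔX + cos λ·ΔY = −(0.794340)·(274) + (0.607473)·(337) = -12.93 m.

ΔE = -12.9 m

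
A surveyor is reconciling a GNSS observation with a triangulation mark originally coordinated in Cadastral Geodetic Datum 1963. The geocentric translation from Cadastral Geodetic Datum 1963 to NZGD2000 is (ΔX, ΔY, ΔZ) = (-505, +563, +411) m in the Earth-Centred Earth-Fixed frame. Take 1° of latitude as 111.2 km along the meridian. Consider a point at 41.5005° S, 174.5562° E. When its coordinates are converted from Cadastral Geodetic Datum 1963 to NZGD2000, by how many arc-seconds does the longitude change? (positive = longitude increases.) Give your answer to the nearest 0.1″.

Δλ = -22.2″

sin φ = -0.662627, cos φ = 0.748950, sin λ = 0.094869, cos λ = -0.995490.
East component: ΔE = −sin λ·ΔX + cos λ·ΔY = −(0.094869)(-505) + (-0.995490)(563) = -512.55 m.
1° of latitude spans 111200 m; at latitude φ, 1° of longitude spans that × cos φ = 83283.2 m, so Δλ = -512.55 / 83283.2 × 3600 = -22.156″.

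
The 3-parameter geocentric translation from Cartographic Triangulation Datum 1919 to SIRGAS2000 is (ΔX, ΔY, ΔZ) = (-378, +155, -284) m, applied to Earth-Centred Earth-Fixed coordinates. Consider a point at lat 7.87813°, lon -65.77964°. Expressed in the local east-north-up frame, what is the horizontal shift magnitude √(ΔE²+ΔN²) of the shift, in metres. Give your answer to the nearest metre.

At φ = 7.87813°, λ = -65.77964°: sin φ = 0.137066, cos φ = 0.990562, sin λ = -0.911974, cos λ = 0.410247.
ΔE = −sin λ·ΔX + cos λ·ΔY = −(-0.911974)·(-378) + (0.410247)·(155) = -281.14 m.
ΔN = −sin φ cos λ·ΔX − sin φ sin λ·ΔY + cos φ·ΔZ = −(0.137066)(0.410247)(-378) − (0.137066)(-0.911974)(155) + (0.990562)(-284) = -240.69 m.
Horizontal magnitude = √(ΔE² + ΔN²) = √((-281.14)² + (-240.69)²) = 370.09 m.

370 m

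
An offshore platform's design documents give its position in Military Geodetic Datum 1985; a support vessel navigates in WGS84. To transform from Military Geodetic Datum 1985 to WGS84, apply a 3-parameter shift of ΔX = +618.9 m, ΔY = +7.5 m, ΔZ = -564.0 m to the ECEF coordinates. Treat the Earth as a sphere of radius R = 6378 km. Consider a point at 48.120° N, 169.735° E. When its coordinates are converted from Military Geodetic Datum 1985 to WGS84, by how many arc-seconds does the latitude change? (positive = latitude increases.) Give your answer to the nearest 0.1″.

Δφ = 2.5″

sin φ = 0.744545, cos φ = 0.667573, sin λ = 0.178201, cos λ = -0.983994.
North component: ΔN = −sin φ cos λ·ΔX − sin φ sin λ·ΔY + cos φ·ΔZ = −(0.744545)(-0.983994)(618.9) − (0.744545)(0.178201)(7.5) + (0.667573)(-564.0) = 75.92 m.
1° of latitude spans πR/180 = 111317 m, so Δφ = 75.92 / 111317 × 3600 = 2.455″.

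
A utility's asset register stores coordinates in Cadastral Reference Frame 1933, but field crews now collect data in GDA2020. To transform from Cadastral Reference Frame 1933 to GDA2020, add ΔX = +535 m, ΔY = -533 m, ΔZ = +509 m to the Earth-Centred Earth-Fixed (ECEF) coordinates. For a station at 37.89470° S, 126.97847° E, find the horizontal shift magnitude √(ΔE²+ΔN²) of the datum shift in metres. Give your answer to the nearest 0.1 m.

At φ = -37.89470°, λ = 126.97847°: sin φ = -0.614212, cos φ = 0.789141, sin λ = 0.798862, cos λ = -0.601515.
ΔE = −sin λ·ΔX + cos λ·ΔY = −(0.798862)·(535) + (-0.601515)·(-533) = -106.78 m.
ΔN = −sin φ cos λ·ΔX − sin φ sin λ·ΔY + cos φ·ΔZ = −(-0.614212)(-0.601515)(535) − (-0.614212)(0.798862)(-533) + (0.789141)(509) = -57.51 m.
Horizontal magnitude = √(ΔE² + ΔN²) = √((-106.78)² + (-57.51)²) = 121.29 m.

121.3 m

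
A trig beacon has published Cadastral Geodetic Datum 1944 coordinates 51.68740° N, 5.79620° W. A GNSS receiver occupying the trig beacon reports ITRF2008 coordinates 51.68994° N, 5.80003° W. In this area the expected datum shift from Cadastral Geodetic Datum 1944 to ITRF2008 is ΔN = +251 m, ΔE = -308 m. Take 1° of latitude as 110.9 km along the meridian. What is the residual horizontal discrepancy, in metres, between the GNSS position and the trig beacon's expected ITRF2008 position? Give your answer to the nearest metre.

54 m

Observed coordinate differences: Δφ = +0.00254°, Δλ = -0.00383°.
Converting to metres (1° lat = 110900 m, cos φ = 0.619952): observed ΔN = 281.7 m, observed ΔE = -263.3 m.
Subtracting the expected shift leaves a residual of 281.7 − (251) = 30.7 m north and -263.3 − (-308) = 44.7 m east.
Residual distance = √(30.7² + 44.7²) = 54.2 m.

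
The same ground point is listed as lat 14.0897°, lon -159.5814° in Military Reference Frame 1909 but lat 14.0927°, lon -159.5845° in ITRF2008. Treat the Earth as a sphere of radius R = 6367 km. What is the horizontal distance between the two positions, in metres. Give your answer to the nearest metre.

Δφ = 14.0927° − 14.0897° = +0.0030°; Δλ = -159.5845° − -159.5814° = -0.0031°.
1° along a meridian = πR/180 = 111125 m.
ΔN = Δφ × 111125 = 333.4 m; ΔE = Δλ × 111125 × cos(14.0897°) = -0.0031 × 111125 × 0.969916 = -334.1 m.
Distance = √(ΔE² + ΔN²) = √((-334.1)² + 333.4²) = 472.0 m.

472 m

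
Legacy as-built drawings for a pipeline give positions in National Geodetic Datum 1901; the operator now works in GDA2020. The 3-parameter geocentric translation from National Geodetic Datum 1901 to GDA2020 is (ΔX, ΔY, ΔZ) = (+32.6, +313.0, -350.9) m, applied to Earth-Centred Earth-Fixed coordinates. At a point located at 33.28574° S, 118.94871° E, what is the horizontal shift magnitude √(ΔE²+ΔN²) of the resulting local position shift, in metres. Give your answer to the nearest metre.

The local east axis at (φ, λ) is (−sin λ, cos λ, 0), so ΔE = −sin(118.94871°)·32.6 + cos(118.94871°)·313.0 = -180.03 m.
The local north axis is (−sin φ cos λ, −sin φ sin λ, cos φ), giving ΔN = -8.660 + 150.316 − 293.333 = -151.68 m.
Horizontal magnitude = √(ΔE² + ΔN²) = √((-180.03)² + (-151.68)²) = 235.41 m.

235 m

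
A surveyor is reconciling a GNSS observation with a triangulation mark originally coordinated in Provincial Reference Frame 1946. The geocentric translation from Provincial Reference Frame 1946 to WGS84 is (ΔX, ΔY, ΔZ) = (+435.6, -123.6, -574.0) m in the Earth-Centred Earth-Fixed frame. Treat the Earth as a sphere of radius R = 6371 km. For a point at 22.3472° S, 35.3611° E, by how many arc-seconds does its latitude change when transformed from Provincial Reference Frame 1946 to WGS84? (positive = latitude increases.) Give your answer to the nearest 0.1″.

Δφ = -13.7″

sin φ = -0.380218, cos φ = 0.924897, sin λ = 0.578728, cos λ = 0.815521.
North component: ΔN = −sin φ cos λ·ΔX − sin φ sin λ·ΔY + cos φ·ΔZ = −(-0.380218)(0.815521)(435.6) − (-0.380218)(0.578728)(-123.6) + (0.924897)(-574.0) = -423.02 m.
1° of latitude spans πR/180 = 111195 m, so Δφ = -423.02 / 111195 × 3600 = -13.695″.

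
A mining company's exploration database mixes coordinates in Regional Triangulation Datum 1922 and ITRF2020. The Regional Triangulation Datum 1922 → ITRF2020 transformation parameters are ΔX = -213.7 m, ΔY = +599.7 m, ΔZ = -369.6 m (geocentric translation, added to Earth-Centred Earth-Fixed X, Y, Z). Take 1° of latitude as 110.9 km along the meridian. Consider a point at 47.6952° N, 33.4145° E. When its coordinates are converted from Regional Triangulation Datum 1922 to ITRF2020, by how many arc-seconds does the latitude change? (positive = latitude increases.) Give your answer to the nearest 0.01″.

Δφ = -11.72″

sin φ = 0.739575, cos φ = 0.673074, sin λ = 0.550692, cos λ = 0.834709.
North component: ΔN = −sin φ cos λ·ΔX − sin φ sin λ·ΔY + cos φ·ΔZ = −(0.739575)(0.834709)(-213.7) − (0.739575)(0.550692)(599.7) + (0.673074)(-369.6) = -361.09 m.
1° of latitude spans 110900 m, so Δφ = -361.09 / 110900 × 3600 = -11.722″.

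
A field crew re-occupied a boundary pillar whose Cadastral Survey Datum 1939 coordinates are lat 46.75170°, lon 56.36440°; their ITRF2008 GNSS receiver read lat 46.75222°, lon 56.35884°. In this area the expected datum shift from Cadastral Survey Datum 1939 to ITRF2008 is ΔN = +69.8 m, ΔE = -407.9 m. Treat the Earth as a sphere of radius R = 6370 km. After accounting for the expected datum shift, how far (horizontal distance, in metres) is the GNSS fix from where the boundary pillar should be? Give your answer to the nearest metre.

Observed coordinate differences: Δφ = +0.00052°, Δλ = -0.00556°.
Converting to metres (1° lat = 111177 m, cos φ = 0.685161): observed ΔN = 57.8 m, observed ΔE = -423.5 m.
Subtracting the expected shift leaves a residual of 57.8 − (69.8) = -12.0 m north and -423.5 − (-407.9) = -15.6 m east.
Residual distance = √((-12.0)² + (-15.6)²) = 19.7 m.

20 m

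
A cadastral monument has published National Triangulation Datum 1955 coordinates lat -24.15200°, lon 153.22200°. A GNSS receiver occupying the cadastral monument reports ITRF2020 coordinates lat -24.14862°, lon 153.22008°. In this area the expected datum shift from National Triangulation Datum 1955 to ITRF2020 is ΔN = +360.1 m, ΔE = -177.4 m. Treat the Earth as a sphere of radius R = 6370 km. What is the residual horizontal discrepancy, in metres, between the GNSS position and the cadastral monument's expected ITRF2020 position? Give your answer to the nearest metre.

23 m

Observed coordinate differences: Δφ = +0.00338°, Δλ = -0.00192°.
Converting to metres (1° lat = 111177 m, cos φ = 0.912463): observed ΔN = 375.8 m, observed ΔE = -194.8 m.
Subtracting the expected shift leaves a residual of 375.8 − (360.1) = 15.7 m north and -194.8 − (-177.4) = -17.4 m east.
Residual distance = √(15.7² + (-17.4)²) = 23.4 m.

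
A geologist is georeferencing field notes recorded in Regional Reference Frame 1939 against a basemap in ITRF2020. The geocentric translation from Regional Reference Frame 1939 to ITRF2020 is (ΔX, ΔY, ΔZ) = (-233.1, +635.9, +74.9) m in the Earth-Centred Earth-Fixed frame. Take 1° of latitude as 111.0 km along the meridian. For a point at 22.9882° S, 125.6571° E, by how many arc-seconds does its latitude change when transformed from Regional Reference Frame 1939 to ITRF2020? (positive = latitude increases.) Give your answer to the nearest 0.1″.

Δφ = 10.5″

sin φ = -0.390542, cos φ = 0.920585, sin λ = 0.812520, cos λ = -0.582933.
North component: ΔN = −sin φ cos λ·ΔX − sin φ sin λ·ΔY + cos φ·ΔZ = −(-0.390542)(-0.582933)(-233.1) − (-0.390542)(0.812520)(635.9) + (0.920585)(74.9) = 323.80 m.
1° of latitude spans 111000 m, so Δφ = 323.80 / 111000 × 3600 = 10.502″.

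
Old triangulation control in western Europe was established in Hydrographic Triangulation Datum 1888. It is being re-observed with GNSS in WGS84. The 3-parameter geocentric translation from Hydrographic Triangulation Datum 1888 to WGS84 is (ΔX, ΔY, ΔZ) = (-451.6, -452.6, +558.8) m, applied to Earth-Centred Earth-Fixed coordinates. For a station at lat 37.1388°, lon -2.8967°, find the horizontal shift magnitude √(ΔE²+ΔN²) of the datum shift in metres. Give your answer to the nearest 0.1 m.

At φ = 37.1388°, λ = -2.8967°: sin φ = 0.603748, cos φ = 0.797175, sin λ = -0.050535, cos λ = 0.998722.
ΔE = −sin λ·ΔX + cos λ·ΔY = −(-0.050535)·(-451.6) + (0.998722)·(-452.6) = -474.84 m.
ΔN = −sin φ cos λ·ΔX − sin φ sin λ·ΔY + cos φ·ΔZ = −(0.603748)(0.998722)(-451.6) − (0.603748)(-0.050535)(-452.6) + (0.797175)(558.8) = 703.96 m.
Horizontal magnitude = √(ΔE² + ΔN²) = √((-474.84)² + 703.96²) = 849.14 m.

849.1 m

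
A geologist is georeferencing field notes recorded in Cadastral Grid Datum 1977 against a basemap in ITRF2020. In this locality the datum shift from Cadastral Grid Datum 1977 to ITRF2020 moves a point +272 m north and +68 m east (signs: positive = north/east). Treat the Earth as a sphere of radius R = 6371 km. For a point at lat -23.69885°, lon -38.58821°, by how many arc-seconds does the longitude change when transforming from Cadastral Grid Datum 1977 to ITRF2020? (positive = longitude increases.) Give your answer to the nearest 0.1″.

At latitude -23.69885°, cos φ = 0.915671.
One radian of longitude at latitude φ spans R cos φ, so Δλ = ΔE / (R cos φ) = 68.0 / (6371000 × 0.915671) = 1.1656e-05 rad = 2.404″.

Δλ = 2.4″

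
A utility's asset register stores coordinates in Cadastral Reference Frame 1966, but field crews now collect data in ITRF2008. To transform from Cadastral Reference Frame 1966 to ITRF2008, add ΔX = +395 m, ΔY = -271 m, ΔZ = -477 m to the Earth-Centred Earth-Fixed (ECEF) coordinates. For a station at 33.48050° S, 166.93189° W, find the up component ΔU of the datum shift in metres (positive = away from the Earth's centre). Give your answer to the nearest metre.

At φ = -33.48050°, λ = -166.93189°: sin φ = -0.551653, cos φ = 0.834074, sin λ = -0.226109, cos λ = -0.974102.
ΔU = cos φ cos λ·ΔX + cos φ sin λ·ΔY + sin φ·ΔZ = (0.834074)(-0.974102)(395) + (0.834074)(-0.226109)(-271) + (-0.551653)(-477) = -6.68 m.

ΔU = -7 m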